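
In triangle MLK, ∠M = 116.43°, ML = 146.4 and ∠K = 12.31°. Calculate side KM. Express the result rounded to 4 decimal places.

The third angle is ∠L = 180° − ∠K − ∠M = 51.26°.
Law of sines: KM = ML·sin L/sin K ≈ 535.6.

535.6032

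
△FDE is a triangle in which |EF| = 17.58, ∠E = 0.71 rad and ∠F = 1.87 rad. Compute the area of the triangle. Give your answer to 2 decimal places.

area ≈ 180.74

The third angle is ∠D = π − ∠E − ∠F = 0.562 rad.
Law of sines: |DE| = |EF|·sin F/sin D ≈ 31.545.
Law of sines: |FD| = |EF|·sin E/sin D ≈ 21.518.
Area = ½·|EF|·|DE|·sin E ≈ 180.74.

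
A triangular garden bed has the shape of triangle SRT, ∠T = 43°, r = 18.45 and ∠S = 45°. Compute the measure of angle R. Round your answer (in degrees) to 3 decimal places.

The third angle is ∠R = 180° − ∠T − ∠S = 92.00°.

∠R ≈ 92.000°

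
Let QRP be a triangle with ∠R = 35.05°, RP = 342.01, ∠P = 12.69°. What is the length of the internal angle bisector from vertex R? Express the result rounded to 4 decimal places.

t_R ≈ 149.2935

The third angle is ∠Q = 180° − ∠R − ∠P = 132.26°.
Law of sines: PQ = RP·sin R/sin Q ≈ 265.39.
Law of sines: QR = RP·sin P/sin Q ≈ 101.52.
The bisector from R has length 2·QR·RP·cos(∠R/2)/(QR+RP) ≈ 149.29.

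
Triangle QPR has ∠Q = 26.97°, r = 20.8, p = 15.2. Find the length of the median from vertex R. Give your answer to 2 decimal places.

m_R ≈ 7.58

By the law of cosines, q² = p² + r² − 2·p·r·cos Q = 100.13, so q ≈ 10.006.
Median from R: ½√(2·q² + 2·p² − r²) ≈ 7.5779.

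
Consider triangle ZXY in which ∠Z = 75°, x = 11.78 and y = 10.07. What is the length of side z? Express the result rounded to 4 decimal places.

13.3704

By the law of cosines, z² = x² + y² − 2·x·y·cos Z = 178.77, so z ≈ 13.37.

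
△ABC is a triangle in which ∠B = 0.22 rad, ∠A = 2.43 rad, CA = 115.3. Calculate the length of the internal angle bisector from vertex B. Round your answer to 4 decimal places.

The third angle is ∠C = π − ∠A − ∠B = 0.492 rad.
Law of sines: BC = CA·sin A/sin B ≈ 345.03.
Law of sines: AB = CA·sin C/sin B ≈ 249.39.
The bisector from B has length 2·AB·BC·cos(∠B/2)/(AB+BC) ≈ 287.77.

t_B ≈ 287.7684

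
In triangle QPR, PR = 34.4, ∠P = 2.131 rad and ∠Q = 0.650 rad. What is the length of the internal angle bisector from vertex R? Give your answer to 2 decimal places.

The third angle is ∠R = π − ∠Q − ∠P = 0.361 rad.
Law of sines: RQ = PR·sin P/sin Q ≈ 48.154.
Law of sines: QP = PR·sin R/sin Q ≈ 20.055.
The bisector from R has length 2·PR·RQ·cos(∠R/2)/(PR+RQ) ≈ 39.481.

t_R ≈ 39.48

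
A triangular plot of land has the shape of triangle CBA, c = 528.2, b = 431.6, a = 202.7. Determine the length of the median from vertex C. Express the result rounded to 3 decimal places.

Median from C: ½√(2·b² + 2·a² − c²) ≈ 209.6.

209.605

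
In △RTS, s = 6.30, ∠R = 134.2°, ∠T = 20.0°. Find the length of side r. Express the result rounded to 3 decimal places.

10.377

The third angle is ∠S = 180° − ∠R − ∠T = 25.80°.
Law of sines: r = s·sin R/sin S ≈ 10.377.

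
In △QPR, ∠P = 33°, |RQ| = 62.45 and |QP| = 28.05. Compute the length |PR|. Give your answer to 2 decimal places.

Law of sines: sin R = |QP|·sin P/|RQ| ≈ 0.24463.
Since |RQ| ≥ |QP|, only the acute value applies: ∠R ≈ 14.16°.
Then ∠Q = 180° − ∠P − ∠R ≈ 132.84°.
Law of sines gives |PR| = |RQ|·sin Q/sin P ≈ 84.077.

84.08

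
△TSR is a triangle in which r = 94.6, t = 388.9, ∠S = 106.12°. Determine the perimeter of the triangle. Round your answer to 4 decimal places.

By the law of cosines, s² = r² + t² − 2·r·t·cos S = 1.8062e+05, so s ≈ 425.
Semiperimeter p = (388.9+425+94.6)/2 = 454.25.
Perimeter = 388.9 + 425 + 94.6 = 908.5.

908.4963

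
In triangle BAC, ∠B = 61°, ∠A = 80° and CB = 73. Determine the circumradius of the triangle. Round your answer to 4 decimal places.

The third angle is ∠C = 180° − ∠B − ∠A = 39.00°.
Law of sines: AC = CB·sin B/sin A ≈ 64.832.
Law of sines: BA = CB·sin C/sin A ≈ 46.649.
Circumradius = CB/(2 sin A) ≈ 37.063.

R ≈ 37.0631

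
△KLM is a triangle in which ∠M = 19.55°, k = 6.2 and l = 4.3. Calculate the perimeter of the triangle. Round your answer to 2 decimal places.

By the law of cosines, m² = k² + l² − 2·k·l·cos M = 6.6839, so m ≈ 2.5853.
Semiperimeter s = (6.2+4.3+2.5853)/2 = 6.5427.
Perimeter = 6.2 + 4.3 + 2.5853 = 13.085.

perimeter ≈ 13.09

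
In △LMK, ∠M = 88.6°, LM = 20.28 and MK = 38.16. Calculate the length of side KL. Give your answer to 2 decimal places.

42.77

By the law of cosines, KL² = LM² + MK² − 2·LM·MK·cos M = 1829.6, so KL ≈ 42.774.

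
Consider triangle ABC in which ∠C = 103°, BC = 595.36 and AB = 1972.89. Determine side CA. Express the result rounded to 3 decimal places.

Law of sines: sin A = BC·sin C/AB ≈ 0.29404.
Since AB ≥ BC, only the acute value applies: ∠A ≈ 17.10°.
Then ∠B = 180° − ∠C − ∠A ≈ 59.90°.
Law of sines gives CA = AB·sin B/sin C ≈ 1751.8.

1751.750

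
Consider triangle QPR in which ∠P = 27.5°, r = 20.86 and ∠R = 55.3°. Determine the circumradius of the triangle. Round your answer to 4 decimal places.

The third angle is ∠Q = 180° − ∠P − ∠R = 97.20°.
Law of sines: q = r·sin Q/sin R ≈ 25.173.
Law of sines: p = r·sin P/sin R ≈ 11.716.
Circumradius = r/(2 sin R) ≈ 12.686.

12.6863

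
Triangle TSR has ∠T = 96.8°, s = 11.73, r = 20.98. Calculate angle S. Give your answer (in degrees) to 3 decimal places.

27.506

By the law of cosines, t² = s² + r² − 2·s·r·cos T = 636.03, so t ≈ 25.22.
Law of cosines again: cos S = (r² + t² − s²)/(2·r·t) ≈ 0.88696, so ∠S ≈ 27.51°.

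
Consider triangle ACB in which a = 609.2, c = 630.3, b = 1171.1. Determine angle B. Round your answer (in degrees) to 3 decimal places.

141.748

By the law of cosines, cos B = (a² + c² − b²) / (2·a·c) ≈ -0.78529, so ∠B ≈ 141.75°.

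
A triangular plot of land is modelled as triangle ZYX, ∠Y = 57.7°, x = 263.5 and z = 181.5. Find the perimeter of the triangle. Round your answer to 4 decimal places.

671.4143

By the law of cosines, y² = x² + z² − 2·x·z·cos Y = 51263, so y ≈ 226.41.
Semiperimeter s = (181.5+226.41+263.5)/2 = 335.71.
Perimeter = 181.5 + 226.41 + 263.5 = 671.41.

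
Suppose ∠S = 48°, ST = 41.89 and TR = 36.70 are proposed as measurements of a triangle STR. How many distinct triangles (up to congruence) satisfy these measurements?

2

ST·sin S = 41.89·sin(48°) ≈ 31.13.
Since ST sin S < TR < ST (31.13 < 36.70 < 41.89), two triangles exist.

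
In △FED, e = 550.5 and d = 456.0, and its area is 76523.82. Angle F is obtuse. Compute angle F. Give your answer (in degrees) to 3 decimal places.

From area = ½·e·d·sin F, we get sin F = 2·area/(e·d) ≈ 0.60968.
Taking the obtuse solution, ∠F ≈ 142.43°.

∠F ≈ 142.433°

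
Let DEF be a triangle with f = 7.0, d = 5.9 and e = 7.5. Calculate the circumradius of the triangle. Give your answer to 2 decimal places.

By the law of cosines, cos D = (e² + f² − d²) / (2·e·f) ≈ 0.67086, so ∠D ≈ 47.87°.
Circumradius = d/(2 sin D) ≈ 3.978.

R ≈ 3.98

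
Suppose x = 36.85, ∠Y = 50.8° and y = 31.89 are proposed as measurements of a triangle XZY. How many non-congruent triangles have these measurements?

2

x·sin Y = 36.85·sin(50.8°) ≈ 28.56.
Since x sin Y < y < x (28.56 < 31.89 < 36.85), two triangles exist.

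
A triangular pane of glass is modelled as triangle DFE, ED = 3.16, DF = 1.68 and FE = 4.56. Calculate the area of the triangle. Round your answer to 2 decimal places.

area ≈ 1.75

Semiperimeter s = (4.56 + 3.16 + 1.68)/2 = 4.7.
Heron's formula: area = √(4.7·0.14·1.54·3.02) ≈ 1.7494.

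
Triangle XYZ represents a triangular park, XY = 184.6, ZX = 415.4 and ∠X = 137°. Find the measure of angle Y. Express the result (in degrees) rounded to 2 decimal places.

∠Y ≈ 30.12°

By the law of cosines, YZ² = ZX² + XY² − 2·ZX·XY·cos X = 3.188e+05, so YZ ≈ 564.62.
Law of cosines again: cos Y = (XY² + YZ² − ZX²)/(2·XY·YZ) ≈ 0.86501, so ∠Y ≈ 30.12°.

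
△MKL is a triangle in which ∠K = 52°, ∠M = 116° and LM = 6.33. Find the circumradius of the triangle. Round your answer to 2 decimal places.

R ≈ 4.02

The third angle is ∠L = 180° − ∠M − ∠K = 12.00°.
Law of sines: KL = LM·sin M/sin K ≈ 7.2199.
Law of sines: MK = LM·sin L/sin K ≈ 1.6701.
Circumradius = LM/(2 sin K) ≈ 4.0164.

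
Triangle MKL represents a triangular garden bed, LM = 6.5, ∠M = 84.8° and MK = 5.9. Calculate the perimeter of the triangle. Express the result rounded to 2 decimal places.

perimeter ≈ 20.77

By the law of cosines, KL² = LM² + MK² − 2·LM·MK·cos M = 70.108, so KL ≈ 8.3731.
Semiperimeter s = (8.3731+6.5+5.9)/2 = 10.387.
Perimeter = 8.3731 + 6.5 + 5.9 = 20.773.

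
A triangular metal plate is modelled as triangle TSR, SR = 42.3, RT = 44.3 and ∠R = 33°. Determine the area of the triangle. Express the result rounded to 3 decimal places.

area ≈ 510.297

Area = ½·SR·RT·sin R ≈ 510.3.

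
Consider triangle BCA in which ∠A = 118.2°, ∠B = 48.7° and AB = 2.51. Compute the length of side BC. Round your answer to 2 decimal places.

9.76

The third angle is ∠C = 180° − ∠A − ∠B = 13.10°.
Law of sines: BC = AB·sin A/sin C ≈ 9.7598.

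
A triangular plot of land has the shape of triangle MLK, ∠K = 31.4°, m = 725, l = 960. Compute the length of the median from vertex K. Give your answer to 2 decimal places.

By the law of cosines, k² = m² + l² − 2·m·l·cos K = 2.5908e+05, so k ≈ 509.
Median from K: ½√(2·m² + 2·l² − k²) ≈ 811.69.

m_K ≈ 811.69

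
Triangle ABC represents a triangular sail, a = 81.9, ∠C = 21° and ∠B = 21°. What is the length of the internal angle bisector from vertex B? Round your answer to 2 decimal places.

The third angle is ∠A = 180° − ∠B − ∠C = 138.00°.
Law of sines: b = a·sin B/sin A ≈ 43.863.
Law of sines: c = a·sin C/sin A ≈ 43.863.
The bisector from B has length 2·c·a·cos(∠B/2)/(c+a) ≈ 56.173.

56.17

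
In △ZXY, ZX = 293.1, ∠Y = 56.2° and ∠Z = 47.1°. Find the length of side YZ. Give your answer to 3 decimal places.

The third angle is ∠X = 180° − ∠Y − ∠Z = 76.70°.
Law of sines: YZ = ZX·sin X/sin Y ≈ 343.25.

343.254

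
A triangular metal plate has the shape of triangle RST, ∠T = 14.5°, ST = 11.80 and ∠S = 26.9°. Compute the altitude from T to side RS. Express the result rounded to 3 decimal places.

The third angle is ∠R = 180° − ∠S − ∠T = 138.60°.
Law of sines: TR = ST·sin S/sin R ≈ 8.0729.
Law of sines: RS = ST·sin T/sin R ≈ 4.4676.
Area = ½·ST·TR·sin T ≈ 11.926.
The altitude from T has length 2·area/RS ≈ 5.3387.

h_T ≈ 5.339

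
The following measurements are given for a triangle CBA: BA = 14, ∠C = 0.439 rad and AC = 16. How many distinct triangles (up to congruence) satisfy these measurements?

AC·sin C = 16·sin(0.439 rad) ≈ 6.801.
Since AC sin C < BA < AC (6.801 < 14 < 16), two triangles exist.

2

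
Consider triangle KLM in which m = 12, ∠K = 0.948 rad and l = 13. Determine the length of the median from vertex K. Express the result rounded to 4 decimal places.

m_K ≈ 11.1242

By the law of cosines, k² = l² + m² − 2·l·m·cos K = 131.01, so k ≈ 11.446.
Median from K: ½√(2·l² + 2·m² − k²) ≈ 11.124.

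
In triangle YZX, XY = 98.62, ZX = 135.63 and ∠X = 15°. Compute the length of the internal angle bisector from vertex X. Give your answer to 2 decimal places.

By the law of cosines, YZ² = ZX² + XY² − 2·ZX·XY·cos X = 2281.3, so YZ ≈ 47.763.
The bisector from X has length 2·ZX·XY·cos(∠X/2)/(ZX+XY) ≈ 113.22.

113.22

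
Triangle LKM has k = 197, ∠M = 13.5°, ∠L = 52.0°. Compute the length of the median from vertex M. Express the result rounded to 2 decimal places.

The third angle is ∠K = 180° − ∠M − ∠L = 114.50°.
Law of sines: l = k·sin L/sin K ≈ 170.6.
Law of sines: m = k·sin M/sin K ≈ 50.539.
Median from M: ½√(2·l² + 2·k² − m²) ≈ 182.53.

m_M ≈ 182.53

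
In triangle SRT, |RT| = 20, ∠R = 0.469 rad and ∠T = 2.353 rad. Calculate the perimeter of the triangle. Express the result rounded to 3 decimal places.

The third angle is ∠S = π − ∠R − ∠T = 0.320 rad.
Law of sines: |TS| = |RT|·sin R/sin S ≈ 28.773.
Law of sines: |SR| = |RT|·sin T/sin S ≈ 45.156.
Semiperimeter s = (20+28.773+45.156)/2 = 46.965.
Perimeter = 20 + 28.773 + 45.156 = 93.929.

perimeter ≈ 93.929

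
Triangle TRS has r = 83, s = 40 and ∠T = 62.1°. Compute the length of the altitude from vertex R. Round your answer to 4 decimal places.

By the law of cosines, t² = r² + s² − 2·r·s·cos T = 5381.9, so t ≈ 73.362.
Area = ½·r·s·sin T ≈ 1467.1.
The altitude from R has length 2·area/r ≈ 35.351.

h_R ≈ 35.3506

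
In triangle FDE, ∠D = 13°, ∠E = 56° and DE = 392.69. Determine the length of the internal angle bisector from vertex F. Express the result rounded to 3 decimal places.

84.311

The third angle is ∠F = 180° − ∠D − ∠E = 111.00°.
Law of sines: EF = DE·sin D/sin F ≈ 94.621.
Law of sines: FD = DE·sin E/sin F ≈ 348.72.
The bisector from F has length 2·EF·FD·cos(∠F/2)/(EF+FD) ≈ 84.311.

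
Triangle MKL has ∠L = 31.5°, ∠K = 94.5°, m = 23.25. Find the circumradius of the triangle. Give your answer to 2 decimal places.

The third angle is ∠M = 180° − ∠K − ∠L = 54.00°.
Law of sines: k = m·sin K/sin M ≈ 28.65.
Law of sines: l = m·sin L/sin M ≈ 15.016.
Circumradius = m/(2 sin M) ≈ 14.369.

R ≈ 14.37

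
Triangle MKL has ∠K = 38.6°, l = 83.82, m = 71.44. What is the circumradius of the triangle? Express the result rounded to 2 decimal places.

By the law of cosines, k² = l² + m² − 2·l·m·cos K = 2769.8, so k ≈ 52.629.
Area = ½·l·m·sin K ≈ 1867.9.
Circumradius = k/(2 sin K) ≈ 42.179.

R ≈ 42.18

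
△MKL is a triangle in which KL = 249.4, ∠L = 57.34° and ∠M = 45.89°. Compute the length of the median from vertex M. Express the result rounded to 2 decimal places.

m_M ≈ 290.47

The third angle is ∠K = 180° − ∠L − ∠M = 76.77°.
Law of sines: LM = KL·sin K/sin M ≈ 338.13.
Law of sines: MK = KL·sin L/sin M ≈ 292.43.
Median from M: ½√(2·LM² + 2·MK² − KL²) ≈ 290.47.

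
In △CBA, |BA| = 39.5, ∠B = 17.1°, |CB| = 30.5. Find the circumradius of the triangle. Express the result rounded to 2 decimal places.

R ≈ 23.29

By the law of cosines, |AC|² = |CB|² + |BA|² − 2·|CB|·|BA|·cos B = 187.52, so |AC| ≈ 13.694.
Area = ½·|CB|·|BA|·sin B ≈ 177.12.
Circumradius = |AC|/(2 sin B) ≈ 23.285.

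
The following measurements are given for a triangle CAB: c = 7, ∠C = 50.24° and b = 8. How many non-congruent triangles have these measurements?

b·sin C = 8·sin(50.24°) ≈ 6.15.
Since b sin C < c < b (6.15 < 7 < 8), two triangles exist.

2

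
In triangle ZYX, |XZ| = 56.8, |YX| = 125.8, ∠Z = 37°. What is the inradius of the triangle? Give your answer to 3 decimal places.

r ≈ 16.300

Law of sines: sin Y = |XZ|·sin Z/|YX| ≈ 0.27173.
Since |YX| ≥ |XZ|, only the acute value applies: ∠Y ≈ 15.77°.
Then ∠X = 180° − ∠Z − ∠Y ≈ 127.23°.
Law of sines gives |ZY| = |YX|·sin X/sin Z ≈ 166.43.
Area = ½·|YX|·|XZ|·sin X ≈ 2844.5.
Semiperimeter s = (125.8+56.8+166.43)/2 = 174.51.
Inradius = area/s = 2844.5/174.51 ≈ 16.3.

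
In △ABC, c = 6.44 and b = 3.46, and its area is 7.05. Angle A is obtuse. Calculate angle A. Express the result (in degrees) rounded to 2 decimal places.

From area = ½·b·c·sin A, we get sin A = 2·area/(b·c) ≈ 0.63279.
Taking the obtuse solution, ∠A ≈ 140.74°.

∠A ≈ 140.74°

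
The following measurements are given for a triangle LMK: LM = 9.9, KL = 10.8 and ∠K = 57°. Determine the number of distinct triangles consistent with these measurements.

2

KL·sin K = 10.8·sin(57°) ≈ 9.058.
Since KL sin K < LM < KL (9.058 < 9.9 < 10.8), two triangles exist.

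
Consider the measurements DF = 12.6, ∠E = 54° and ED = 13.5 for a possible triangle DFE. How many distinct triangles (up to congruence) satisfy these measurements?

ED·sin E = 13.5·sin(54°) ≈ 10.92.
Since ED sin E < DF < ED (10.92 < 12.6 < 13.5), two triangles exist.

2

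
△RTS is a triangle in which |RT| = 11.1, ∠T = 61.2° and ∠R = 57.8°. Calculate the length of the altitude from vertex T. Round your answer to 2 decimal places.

h_T ≈ 9.39

The third angle is ∠S = 180° − ∠R − ∠T = 61.00°.
Law of sines: |TS| = |RT|·sin R/sin S ≈ 10.739.
Law of sines: |SR| = |RT|·sin T/sin S ≈ 11.121.
Area = ½·|RT|·|TS|·sin T ≈ 52.23.
The altitude from T has length 2·area/|SR| ≈ 9.3927.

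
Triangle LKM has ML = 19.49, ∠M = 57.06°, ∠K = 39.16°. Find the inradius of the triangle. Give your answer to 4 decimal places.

6.5970

The third angle is ∠L = 180° − ∠K − ∠M = 83.78°.
Law of sines: KM = ML·sin L/sin K ≈ 30.682.
Law of sines: LK = ML·sin M/sin K ≈ 25.902.
Area = ½·ML·KM·sin M ≈ 250.93.
Semiperimeter s = (30.682+19.49+25.902)/2 = 38.037.
Inradius = area/s = 250.93/38.037 ≈ 6.597.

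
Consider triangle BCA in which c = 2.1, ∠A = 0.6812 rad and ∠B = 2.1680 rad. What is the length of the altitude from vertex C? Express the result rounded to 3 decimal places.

The third angle is ∠C = π − ∠A − ∠B = 0.2924 rad.
Law of sines: b = c·sin B/sin C ≈ 6.0245.
Law of sines: a = c·sin A/sin C ≈ 4.5879.
Area = ½·c·b·sin A ≈ 3.9834.
The altitude from C has length 2·area/c ≈ 3.7938.

3.794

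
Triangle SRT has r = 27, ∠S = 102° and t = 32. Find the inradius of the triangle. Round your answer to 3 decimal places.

By the law of cosines, s² = r² + t² − 2·r·t·cos S = 2112.3, so s ≈ 45.959.
Area = ½·r·t·sin S ≈ 422.56.
Semiperimeter p = (45.959+27+32)/2 = 52.48.
Inradius = area/p = 422.56/52.48 ≈ 8.0519.

8.052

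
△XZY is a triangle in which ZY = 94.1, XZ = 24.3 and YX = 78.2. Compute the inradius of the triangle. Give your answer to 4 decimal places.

Semiperimeter s = (94.1 + 78.2 + 24.3)/2 = 98.3.
Heron's formula: area = √(98.3·4.2·20.1·74) ≈ 783.64.
Inradius = area/s = 783.64/98.3 ≈ 7.9719.

7.9719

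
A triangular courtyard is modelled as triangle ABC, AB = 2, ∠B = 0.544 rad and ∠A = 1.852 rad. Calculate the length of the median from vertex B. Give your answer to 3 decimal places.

2.330

The third angle is ∠C = π − ∠A − ∠B = 0.746 rad.
Law of sines: BC = AB·sin A/sin C ≈ 2.8323.
Law of sines: CA = AB·sin B/sin C ≈ 1.5258.
Median from B: ½√(2·AB² + 2·BC² − CA²) ≈ 2.33.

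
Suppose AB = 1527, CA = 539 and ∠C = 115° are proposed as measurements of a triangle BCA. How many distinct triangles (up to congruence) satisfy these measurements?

1

CA·sin C = 539·sin(115°) ≈ 488.5.
Since ∠C is not acute, a triangle exists only if AB > CA; here AB > CA, so there is exactly one triangle.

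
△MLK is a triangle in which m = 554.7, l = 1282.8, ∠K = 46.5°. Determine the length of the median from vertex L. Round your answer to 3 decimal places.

By the law of cosines, k² = m² + l² − 2·m·l·cos K = 9.7364e+05, so k ≈ 986.73.
Median from L: ½√(2·k² + 2·m² − l²) ≈ 478.83.

m_L ≈ 478.826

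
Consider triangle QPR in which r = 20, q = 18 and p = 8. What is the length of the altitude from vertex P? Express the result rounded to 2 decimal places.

Semiperimeter s = (18 + 8 + 20)/2 = 23.
Heron's formula: area = √(23·5·15·3) ≈ 71.937.
The altitude from P has length 2·area/p ≈ 17.984.

h_P ≈ 17.98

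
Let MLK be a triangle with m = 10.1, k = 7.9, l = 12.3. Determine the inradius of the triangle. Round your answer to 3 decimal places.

r ≈ 2.624

Semiperimeter s = (10.1 + 12.3 + 7.9)/2 = 15.15.
Heron's formula: area = √(15.15·5.05·2.85·7.25) ≈ 39.76.
Inradius = area/s = 39.76/15.15 ≈ 2.6244.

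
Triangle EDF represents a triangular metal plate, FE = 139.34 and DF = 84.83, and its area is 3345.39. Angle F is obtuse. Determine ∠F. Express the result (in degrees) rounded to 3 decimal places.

From area = ½·DF·FE·sin F, we get sin F = 2·area/(DF·FE) ≈ 0.56605.
Taking the obtuse solution, ∠F ≈ 145.53°.

∠F ≈ 145.525°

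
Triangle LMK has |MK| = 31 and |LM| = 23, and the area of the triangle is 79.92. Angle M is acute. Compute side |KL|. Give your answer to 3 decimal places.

10.015

From area = ½·|LM|·|MK|·sin M, we get sin M = 2·area/(|LM|·|MK|) ≈ 0.22418.
Taking the acute solution, ∠M ≈ 12.95°.
Law of cosines then gives |KL| ≈ 10.015.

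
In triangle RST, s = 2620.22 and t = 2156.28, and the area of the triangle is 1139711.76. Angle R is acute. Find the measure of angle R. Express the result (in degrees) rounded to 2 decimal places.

From area = ½·s·t·sin R, we get sin R = 2·area/(s·t) ≈ 0.40344.
Taking the acute solution, ∠R ≈ 23.79°.

23.79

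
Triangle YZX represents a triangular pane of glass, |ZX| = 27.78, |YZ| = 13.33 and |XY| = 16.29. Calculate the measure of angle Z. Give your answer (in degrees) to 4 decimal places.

22.5375

By the law of cosines, cos Z = (|YZ|² + |ZX|² − |XY|²) / (2·|YZ|·|ZX|) ≈ 0.92363, so ∠Z ≈ 22.54°.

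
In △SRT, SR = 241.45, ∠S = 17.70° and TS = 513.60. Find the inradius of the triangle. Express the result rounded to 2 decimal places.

r ≈ 35.98

By the law of cosines, RT² = TS² + SR² − 2·TS·SR·cos S = 85806, so RT ≈ 292.93.
Area = ½·TS·SR·sin S ≈ 18851.
Semiperimeter s = (292.93+513.6+241.45)/2 = 523.99.
Inradius = area/s = 18851/523.99 ≈ 35.977.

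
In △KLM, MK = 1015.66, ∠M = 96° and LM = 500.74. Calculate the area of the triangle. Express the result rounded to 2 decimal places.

Area = ½·LM·MK·sin M ≈ 2.529e+05.

area ≈ 252897.76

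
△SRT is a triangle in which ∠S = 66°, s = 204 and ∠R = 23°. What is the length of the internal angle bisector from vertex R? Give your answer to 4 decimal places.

208.9212

The third angle is ∠T = 180° − ∠S − ∠R = 91.00°.
Law of sines: r = s·sin R/sin S ≈ 87.253.
Law of sines: t = s·sin T/sin S ≈ 223.27.
The bisector from R has length 2·t·s·cos(∠R/2)/(t+s) ≈ 208.92.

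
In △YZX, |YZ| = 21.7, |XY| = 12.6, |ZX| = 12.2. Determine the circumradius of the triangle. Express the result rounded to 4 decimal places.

By the law of cosines, cos Y = (|XY|² + |YZ|² − |ZX|²) / (2·|XY|·|YZ|) ≈ 0.87925, so ∠Y ≈ 28.45°.
Circumradius = |ZX|/(2 sin Y) ≈ 12.806.

R ≈ 12.8055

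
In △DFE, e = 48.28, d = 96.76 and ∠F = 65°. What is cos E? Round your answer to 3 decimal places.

cos E ≈ 0.868

By the law of cosines, f² = e² + d² − 2·e·d·cos F = 7744.9, so f ≈ 88.005.
Law of cosines again: cos E = (d² + f² − e²)/(2·d·f) ≈ 0.86763, so ∠E ≈ 29.82°.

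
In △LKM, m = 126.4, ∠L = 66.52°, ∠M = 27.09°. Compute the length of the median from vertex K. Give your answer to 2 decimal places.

145.64

The third angle is ∠K = 180° − ∠M − ∠L = 86.39°.
Law of sines: l = m·sin L/sin M ≈ 254.58.
Law of sines: k = m·sin K/sin M ≈ 277.01.
Median from K: ½√(2·m² + 2·l² − k²) ≈ 145.64.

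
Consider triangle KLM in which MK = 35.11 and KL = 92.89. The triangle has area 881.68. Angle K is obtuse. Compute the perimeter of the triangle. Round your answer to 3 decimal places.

perimeter ≈ 251.889

From area = ½·MK·KL·sin K, we get sin K = 2·area/(MK·KL) ≈ 0.54068.
Taking the obtuse solution, ∠K ≈ 147.27°.
Law of cosines then gives LM ≈ 123.89.
Perimeter = 123.89 + 35.11 + 92.89 = 251.89.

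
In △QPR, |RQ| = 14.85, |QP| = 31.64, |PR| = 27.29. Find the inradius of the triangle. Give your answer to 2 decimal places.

5.49

Semiperimeter s = (27.29 + 14.85 + 31.64)/2 = 36.89.
Heron's formula: area = √(36.89·9.6·22.04·5.25) ≈ 202.43.
Inradius = area/s = 202.43/36.89 ≈ 5.4874.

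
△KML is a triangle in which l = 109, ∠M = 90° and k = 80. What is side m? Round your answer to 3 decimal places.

135.207

By the law of cosines, m² = l² + k² − 2·l·k·cos M = 18281, so m ≈ 135.21.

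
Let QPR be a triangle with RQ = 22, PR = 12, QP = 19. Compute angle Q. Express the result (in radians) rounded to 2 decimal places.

By the law of cosines, cos Q = (RQ² + QP² − PR²) / (2·RQ·QP) ≈ 0.83852, so ∠Q ≈ 0.5762 rad.

0.58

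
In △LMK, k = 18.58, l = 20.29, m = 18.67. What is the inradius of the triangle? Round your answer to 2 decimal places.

r ≈ 5.51

Semiperimeter s = (20.29 + 18.67 + 18.58)/2 = 28.77.
Heron's formula: area = √(28.77·8.48·10.1·10.19) ≈ 158.46.
Inradius = area/s = 158.46/28.77 ≈ 5.5078.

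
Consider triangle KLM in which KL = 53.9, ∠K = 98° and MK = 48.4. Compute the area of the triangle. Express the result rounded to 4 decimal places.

Area = ½·MK·KL·sin K ≈ 1291.7.

1291.6859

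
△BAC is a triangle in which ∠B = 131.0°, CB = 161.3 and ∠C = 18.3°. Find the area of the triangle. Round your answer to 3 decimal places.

6038.173

The third angle is ∠A = 180° − ∠C − ∠B = 30.70°.
Law of sines: AC = CB·sin B/sin A ≈ 238.44.
Law of sines: BA = CB·sin C/sin A ≈ 99.202.
Area = ½·CB·AC·sin C ≈ 6038.2.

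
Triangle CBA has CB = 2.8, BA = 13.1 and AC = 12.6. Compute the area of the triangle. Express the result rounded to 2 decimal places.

17.60

Semiperimeter s = (13.1 + 12.6 + 2.8)/2 = 14.25.
Heron's formula: area = √(14.25·1.15·1.65·11.45) ≈ 17.595.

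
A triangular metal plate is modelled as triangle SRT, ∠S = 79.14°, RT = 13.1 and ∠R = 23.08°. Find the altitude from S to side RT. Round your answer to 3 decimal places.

The third angle is ∠T = 180° − ∠S − ∠R = 77.78°.
Law of sines: TS = RT·sin R/sin S ≈ 5.2291.
Law of sines: SR = RT·sin T/sin S ≈ 13.037.
Area = ½·RT·TS·sin T ≈ 33.474.
The altitude from S has length 2·area/RT ≈ 5.1106.

5.111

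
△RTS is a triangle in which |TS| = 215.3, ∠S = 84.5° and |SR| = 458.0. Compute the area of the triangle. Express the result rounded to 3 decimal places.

Area = ½·|TS|·|SR|·sin S ≈ 49077.

area ≈ 49076.716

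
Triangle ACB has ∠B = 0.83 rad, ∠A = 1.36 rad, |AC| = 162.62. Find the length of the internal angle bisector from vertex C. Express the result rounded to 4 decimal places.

The third angle is ∠C = π − ∠B − ∠A = 0.952 rad.
Law of sines: |CB| = |AC|·sin A/sin B ≈ 215.49.
Law of sines: |BA| = |AC|·sin C/sin B ≈ 179.46.
The bisector from C has length 2·|AC|·|CB|·cos(∠C/2)/(|AC|+|CB|) ≈ 164.77.

t_C ≈ 164.7721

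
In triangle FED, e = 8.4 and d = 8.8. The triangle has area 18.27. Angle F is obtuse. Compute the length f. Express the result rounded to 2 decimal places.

From area = ½·e·d·sin F, we get sin F = 2·area/(e·d) ≈ 0.49432.
Taking the obtuse solution, ∠F ≈ 150.38°.
Law of cosines then gives f ≈ 16.629.

16.63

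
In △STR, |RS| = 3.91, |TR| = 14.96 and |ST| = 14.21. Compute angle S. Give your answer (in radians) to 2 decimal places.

By the law of cosines, cos S = (|RS|² + |ST|² − |TR|²) / (2·|RS|·|ST|) ≈ -0.05930, so ∠S ≈ 1.6301 rad.

∠S ≈ 1.63 rad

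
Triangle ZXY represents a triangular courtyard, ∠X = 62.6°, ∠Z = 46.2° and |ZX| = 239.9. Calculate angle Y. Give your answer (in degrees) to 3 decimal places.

∠Y ≈ 71.200°

The third angle is ∠Y = 180° − ∠Z − ∠X = 71.20°.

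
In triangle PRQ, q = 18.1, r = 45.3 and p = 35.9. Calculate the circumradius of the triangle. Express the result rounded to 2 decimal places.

By the law of cosines, cos P = (r² + q² − p²) / (2·r·q) ≈ 0.66523, so ∠P ≈ 48.30°.
Circumradius = p/(2 sin P) ≈ 24.041.

24.04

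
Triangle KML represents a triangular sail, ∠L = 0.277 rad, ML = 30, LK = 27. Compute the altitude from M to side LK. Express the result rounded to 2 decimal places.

By the law of cosines, KM² = ML² + LK² − 2·ML·LK·cos L = 70.754, so KM ≈ 8.4115.
Area = ½·ML·LK·sin L ≈ 110.76.
The altitude from M has length 2·area/LK ≈ 8.2041.

8.20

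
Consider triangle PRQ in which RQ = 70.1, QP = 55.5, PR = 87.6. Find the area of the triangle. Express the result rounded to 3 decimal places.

1943.624

Semiperimeter s = (70.1 + 55.5 + 87.6)/2 = 106.6.
Heron's formula: area = √(106.6·36.5·51.1·19) ≈ 1943.6.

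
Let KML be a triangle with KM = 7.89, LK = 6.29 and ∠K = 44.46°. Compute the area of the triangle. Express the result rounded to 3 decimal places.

Area = ½·LK·KM·sin K ≈ 17.38.

17.380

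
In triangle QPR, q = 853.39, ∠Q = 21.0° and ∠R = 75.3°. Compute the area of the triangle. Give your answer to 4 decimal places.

The third angle is ∠P = 180° − ∠R − ∠Q = 83.70°.
Law of sines: p = q·sin P/sin Q ≈ 2366.9.
Law of sines: r = q·sin R/sin Q ≈ 2303.4.
Area = ½·q·p·sin R ≈ 9.769e+05.

976904.1976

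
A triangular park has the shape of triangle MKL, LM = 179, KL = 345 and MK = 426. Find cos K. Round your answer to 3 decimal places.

By the law of cosines, cos K = (MK² + KL² − LM²) / (2·MK·KL) ≈ 0.91332, so ∠K ≈ 24.03°.

cos K ≈ 0.913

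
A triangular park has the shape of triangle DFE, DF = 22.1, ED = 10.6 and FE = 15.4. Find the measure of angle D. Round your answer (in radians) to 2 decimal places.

0.68

By the law of cosines, cos D = (ED² + DF² − FE²) / (2·ED·DF) ≈ 0.77608, so ∠D ≈ 0.6824 rad.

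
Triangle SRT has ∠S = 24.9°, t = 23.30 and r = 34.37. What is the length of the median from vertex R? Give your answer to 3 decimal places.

m_R ≈ 10.575

By the law of cosines, s² = r² + t² − 2·r·t·cos S = 271.43, so s ≈ 16.475.
Median from R: ½√(2·t² + 2·s² − r²) ≈ 10.575.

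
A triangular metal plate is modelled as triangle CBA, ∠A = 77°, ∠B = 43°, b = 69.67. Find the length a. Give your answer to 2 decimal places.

The third angle is ∠C = 180° − ∠B − ∠A = 60.00°.
Law of sines: a = b·sin A/sin B ≈ 99.537.

99.54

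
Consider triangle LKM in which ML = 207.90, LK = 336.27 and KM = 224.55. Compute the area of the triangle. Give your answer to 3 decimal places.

Semiperimeter s = (224.55 + 207.9 + 336.27)/2 = 384.36.
Heron's formula: area = √(384.36·159.81·176.46·48.09) ≈ 22831.

22830.824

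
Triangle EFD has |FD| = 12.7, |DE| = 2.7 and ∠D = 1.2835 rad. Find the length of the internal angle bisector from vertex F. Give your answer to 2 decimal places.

12.38

By the law of cosines, |EF|² = |FD|² + |DE|² − 2·|FD|·|DE|·cos D = 149.15, so |EF| ≈ 12.213.
Law of cosines again: cos F = (|EF|² + |FD|² − |DE|²)/(2·|EF|·|FD|) ≈ 0.97726, so ∠F ≈ 0.2136 rad.
The bisector from F has length 2·|EF|·|FD|·cos(∠F/2)/(|EF|+|FD|) ≈ 12.381.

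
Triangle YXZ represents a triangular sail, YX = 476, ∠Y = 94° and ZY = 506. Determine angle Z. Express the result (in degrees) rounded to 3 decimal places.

By the law of cosines, XZ² = ZY² + YX² − 2·ZY·YX·cos Y = 5.1621e+05, so XZ ≈ 718.48.
Law of cosines again: cos Z = (XZ² + ZY² − YX²)/(2·XZ·ZY) ≈ 0.75048, so ∠Z ≈ 41.37°.

∠Z ≈ 41.368°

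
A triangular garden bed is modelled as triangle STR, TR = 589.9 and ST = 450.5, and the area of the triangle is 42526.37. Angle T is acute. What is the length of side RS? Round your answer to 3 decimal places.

From area = ½·ST·TR·sin T, we get sin T = 2·area/(ST·TR) ≈ 0.32005.
Taking the acute solution, ∠T ≈ 18.67°.
Law of cosines then gives RS ≈ 217.69.

217.689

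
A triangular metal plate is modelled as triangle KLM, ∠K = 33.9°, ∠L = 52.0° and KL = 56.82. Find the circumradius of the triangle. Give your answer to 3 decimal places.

The third angle is ∠M = 180° − ∠K − ∠L = 94.10°.
Law of sines: LM = KL·sin K/sin M ≈ 31.772.
Law of sines: MK = KL·sin L/sin M ≈ 44.89.
Circumradius = KL/(2 sin M) ≈ 28.483.

28.483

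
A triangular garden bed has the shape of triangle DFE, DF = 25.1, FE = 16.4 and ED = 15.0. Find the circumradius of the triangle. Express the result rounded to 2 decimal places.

By the law of cosines, cos D = (ED² + DF² − FE²) / (2·ED·DF) ≈ 0.77829, so ∠D ≈ 38.90°.
Circumradius = FE/(2 sin D) ≈ 13.059.

13.06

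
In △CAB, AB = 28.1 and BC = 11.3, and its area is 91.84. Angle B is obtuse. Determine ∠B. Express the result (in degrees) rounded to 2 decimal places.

From area = ½·AB·BC·sin B, we get sin B = 2·area/(AB·BC) ≈ 0.57847.
Taking the obtuse solution, ∠B ≈ 144.66°.

144.66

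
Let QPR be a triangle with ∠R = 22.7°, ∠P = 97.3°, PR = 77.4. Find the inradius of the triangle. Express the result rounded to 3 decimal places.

r ≈ 13.204

The third angle is ∠Q = 180° − ∠P − ∠R = 60.00°.
Law of sines: RQ = PR·sin P/sin Q ≈ 88.649.
Law of sines: QP = PR·sin R/sin Q ≈ 34.49.
Area = ½·PR·RQ·sin R ≈ 1323.9.
Semiperimeter s = (77.4+88.649+34.49)/2 = 100.27.
Inradius = area/s = 1323.9/100.27 ≈ 13.204.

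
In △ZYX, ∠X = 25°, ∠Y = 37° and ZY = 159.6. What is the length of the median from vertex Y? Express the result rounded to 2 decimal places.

m_Y ≈ 235.40

The third angle is ∠Z = 180° − ∠Y − ∠X = 118.00°.
Law of sines: YX = ZY·sin Z/sin X ≈ 333.44.
Law of sines: XZ = ZY·sin Y/sin X ≈ 227.27.
Median from Y: ½√(2·ZY² + 2·YX² − XZ²) ≈ 235.4.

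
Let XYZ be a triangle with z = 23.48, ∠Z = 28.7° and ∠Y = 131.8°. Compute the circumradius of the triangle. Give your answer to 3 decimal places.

The third angle is ∠X = 180° − ∠Y − ∠Z = 19.50°.
Law of sines: x = z·sin X/sin Z ≈ 16.321.
Law of sines: y = z·sin Y/sin Z ≈ 36.449.
Circumradius = z/(2 sin Z) ≈ 24.447.

R ≈ 24.447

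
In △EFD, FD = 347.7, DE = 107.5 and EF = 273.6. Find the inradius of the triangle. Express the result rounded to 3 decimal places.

Semiperimeter s = (347.7 + 107.5 + 273.6)/2 = 364.4.
Heron's formula: area = √(364.4·16.7·256.9·90.8) ≈ 11914.
Inradius = area/s = 11914/364.4 ≈ 32.696.

r ≈ 32.696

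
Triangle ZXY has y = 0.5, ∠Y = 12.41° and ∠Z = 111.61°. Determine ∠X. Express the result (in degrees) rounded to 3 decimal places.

∠X ≈ 55.980°

The third angle is ∠X = 180° − ∠Y − ∠Z = 55.98°.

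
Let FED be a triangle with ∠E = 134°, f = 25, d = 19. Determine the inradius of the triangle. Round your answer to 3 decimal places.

By the law of cosines, e² = d² + f² − 2·d·f·cos E = 1645.9, so e ≈ 40.57.
Area = ½·d·f·sin E ≈ 170.84.
Semiperimeter s = (25+40.57+19)/2 = 42.285.
Inradius = area/s = 170.84/42.285 ≈ 4.0403.

4.040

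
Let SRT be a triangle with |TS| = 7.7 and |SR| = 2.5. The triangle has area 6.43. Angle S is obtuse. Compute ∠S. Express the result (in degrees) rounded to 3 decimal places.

∠S ≈ 138.083°

From area = ½·|TS|·|SR|·sin S, we get sin S = 2·area/(|TS|·|SR|) ≈ 0.66805.
Taking the obtuse solution, ∠S ≈ 138.08°.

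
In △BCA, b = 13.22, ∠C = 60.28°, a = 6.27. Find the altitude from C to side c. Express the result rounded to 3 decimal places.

By the law of cosines, c² = a² + b² − 2·a·b·cos C = 131.89, so c ≈ 11.485.
Area = ½·a·b·sin C ≈ 35.993.
The altitude from C has length 2·area/c ≈ 6.2681.

h_C ≈ 6.268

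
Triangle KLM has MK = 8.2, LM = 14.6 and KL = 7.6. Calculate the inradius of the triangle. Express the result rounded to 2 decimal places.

Semiperimeter s = (14.6 + 8.2 + 7.6)/2 = 15.2.
Heron's formula: area = √(15.2·0.6·7·7.6) ≈ 22.027.
Inradius = area/s = 22.027/15.2 ≈ 1.4491.

1.45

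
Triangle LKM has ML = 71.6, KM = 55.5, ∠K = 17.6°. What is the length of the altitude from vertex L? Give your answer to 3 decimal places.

Law of sines: sin L = KM·sin K/ML ≈ 0.23438.
Since ML ≥ KM, only the acute value applies: ∠L ≈ 13.56°.
Then ∠M = 180° − ∠K − ∠L ≈ 148.84°.
Law of sines gives LK = ML·sin M/sin K ≈ 122.51.
Area = ½·ML·KM·sin M ≈ 1027.9.
The altitude from L has length 2·area/KM ≈ 37.043.

37.043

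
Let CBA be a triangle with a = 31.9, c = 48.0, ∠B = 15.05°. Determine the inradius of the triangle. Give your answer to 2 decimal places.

4.02

By the law of cosines, b² = a² + c² − 2·a·c·cos B = 364.25, so b ≈ 19.085.
Area = ½·a·c·sin B ≈ 198.8.
Semiperimeter s = (48+19.085+31.9)/2 = 49.493.
Inradius = area/s = 198.8/49.493 ≈ 4.0167.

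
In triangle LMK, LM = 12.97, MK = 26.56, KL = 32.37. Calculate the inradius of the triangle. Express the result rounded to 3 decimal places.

r ≈ 4.636

Semiperimeter s = (26.56 + 32.37 + 12.97)/2 = 35.95.
Heron's formula: area = √(35.95·9.39·3.58·22.98) ≈ 166.65.
Inradius = area/s = 166.65/35.95 ≈ 4.6355.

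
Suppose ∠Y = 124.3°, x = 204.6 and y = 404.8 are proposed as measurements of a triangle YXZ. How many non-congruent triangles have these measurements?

x·sin Y = 204.6·sin(124.3°) ≈ 169.
Since ∠Y is not acute, a triangle exists only if y > x; here y > x, so there is exactly one triangle.

1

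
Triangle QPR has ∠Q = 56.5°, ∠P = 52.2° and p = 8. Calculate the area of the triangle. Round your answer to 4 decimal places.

area ≈ 31.9883

The third angle is ∠R = 180° − ∠Q − ∠P = 71.30°.
Law of sines: q = p·sin Q/sin P ≈ 8.4428.
Law of sines: r = p·sin R/sin P ≈ 9.5901.
Area = ½·p·q·sin R ≈ 31.988.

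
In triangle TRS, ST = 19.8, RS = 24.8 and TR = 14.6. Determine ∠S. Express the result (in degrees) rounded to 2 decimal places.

∠S ≈ 36.06°

By the law of cosines, cos S = (RS² + ST² − TR²) / (2·RS·ST) ≈ 0.80841, so ∠S ≈ 36.06°.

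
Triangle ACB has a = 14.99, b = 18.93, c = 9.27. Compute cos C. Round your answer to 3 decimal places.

By the law of cosines, cos C = (b² + a² − c²) / (2·b·a) ≈ 0.87594, so ∠C ≈ 0.503 rad.

0.876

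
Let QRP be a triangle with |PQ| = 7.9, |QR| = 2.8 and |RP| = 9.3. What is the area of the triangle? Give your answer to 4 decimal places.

10.2879

Semiperimeter s = (9.3 + 7.9 + 2.8)/2 = 10.
Heron's formula: area = √(10·0.7·2.1·7.2) ≈ 10.288.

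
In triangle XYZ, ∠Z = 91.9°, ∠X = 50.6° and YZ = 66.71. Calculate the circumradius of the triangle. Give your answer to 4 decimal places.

43.1649

The third angle is ∠Y = 180° − ∠Z − ∠X = 37.50°.
Law of sines: ZX = YZ·sin Y/sin X ≈ 52.554.
Law of sines: XY = YZ·sin Z/sin X ≈ 86.282.
Circumradius = YZ/(2 sin X) ≈ 43.165.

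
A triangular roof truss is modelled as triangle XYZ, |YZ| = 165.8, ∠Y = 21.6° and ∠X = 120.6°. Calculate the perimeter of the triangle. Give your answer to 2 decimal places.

The third angle is ∠Z = 180° − ∠X − ∠Y = 37.80°.
Law of sines: |ZX| = |YZ|·sin Y/sin X ≈ 70.91.
Law of sines: |XY| = |YZ|·sin Z/sin X ≈ 118.06.
Semiperimeter s = (165.8+70.91+118.06)/2 = 177.39.
Perimeter = 165.8 + 70.91 + 118.06 = 354.77.

perimeter ≈ 354.77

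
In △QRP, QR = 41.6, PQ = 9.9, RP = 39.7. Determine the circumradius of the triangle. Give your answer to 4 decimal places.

20.8539

By the law of cosines, cos Q = (PQ² + QR² − RP²) / (2·PQ·QR) ≈ 0.30653, so ∠Q ≈ 72.15°.
Circumradius = RP/(2 sin Q) ≈ 20.854.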